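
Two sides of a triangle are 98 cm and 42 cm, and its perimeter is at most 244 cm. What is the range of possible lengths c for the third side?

Triangle inequality alone gives 56 < c < 140.
The perimeter condition gives c ≤ 244 − 98 − 42 = 104.
Intersecting the two: 56 < c ≤ 104.

56 < c ≤ 104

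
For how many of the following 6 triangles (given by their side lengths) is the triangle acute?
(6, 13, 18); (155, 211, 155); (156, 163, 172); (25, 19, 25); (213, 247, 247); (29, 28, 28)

(6,13,18): 6²+13² = 205 < 324 = 18² → obtuse
(155,211,155): 155²+155² = 48050 > 44521 = 211² → acute
(156,163,172): 156²+163² = 50905 > 29584 = 172² → acute
(25,19,25): 19²+25² = 986 > 625 = 25² → acute
(213,247,247): 213²+247² = 106378 > 61009 = 247² → acute
(29,28,28): 28²+28² = 1568 > 841 = 29² → acute
5 of the 6 are acute.

5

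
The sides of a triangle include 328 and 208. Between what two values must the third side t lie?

By the triangle inequality, t must be less than 328 + 208 = 536 and greater than |328 − 208| = 120.

120 < t < 536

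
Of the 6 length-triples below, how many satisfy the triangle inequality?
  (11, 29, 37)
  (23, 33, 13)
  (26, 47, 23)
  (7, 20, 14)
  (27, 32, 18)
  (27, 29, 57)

(11,29,37): 11+29 > 37 → valid
(13,23,33): 13+23 > 33 → valid
(23,26,47): 23+26 > 47 → valid
(7,14,20): 7+14 > 20 → valid
(18,27,32): 18+27 > 32 → valid
(27,29,57): 27+29 ≤ 57 → not valid
5 of the 6 triples form a triangle.

5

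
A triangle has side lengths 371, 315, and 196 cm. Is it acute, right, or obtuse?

right

Compare the square of the longest side to the sum of squares of the other two: 196² + 315² = 137641 = 371².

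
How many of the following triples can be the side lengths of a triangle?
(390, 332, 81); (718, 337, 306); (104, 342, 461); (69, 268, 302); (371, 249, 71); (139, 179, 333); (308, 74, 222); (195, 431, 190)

2

(81,332,390): 81+332 > 390 → valid
(306,337,718): 306+337 ≤ 718 → not valid
(104,342,461): 104+342 ≤ 461 → not valid
(69,268,302): 69+268 > 302 → valid
(71,249,371): 71+249 ≤ 371 → not valid
(139,179,333): 139+179 ≤ 333 → not valid
(74,222,308): 74+222 ≤ 308 → not valid
(190,195,431): 190+195 ≤ 431 → not valid
2 of the 8 triples form a triangle.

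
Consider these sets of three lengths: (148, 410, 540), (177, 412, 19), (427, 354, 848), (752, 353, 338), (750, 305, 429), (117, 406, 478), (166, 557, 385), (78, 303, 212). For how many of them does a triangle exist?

2

(148,410,540): 148+410 > 540 → valid
(19,177,412): 19+177 ≤ 412 → not valid
(354,427,848): 354+427 ≤ 848 → not valid
(338,353,752): 338+353 ≤ 752 → not valid
(305,429,750): 305+429 ≤ 750 → not valid
(117,406,478): 117+406 > 478 → valid
(166,385,557): 166+385 ≤ 557 → not valid
(78,212,303): 78+212 ≤ 303 → not valid
2 of the 8 triples form a triangle.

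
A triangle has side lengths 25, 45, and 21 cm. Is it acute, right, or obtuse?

obtuse

Compare the square of the longest side to the sum of squares of the other two: 21² + 25² = 1066 < 2025 = 45².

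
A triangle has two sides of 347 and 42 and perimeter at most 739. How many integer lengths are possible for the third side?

Triangle inequality: 305 < x < 389. Perimeter ≤ 739 gives x ≤ 739 − 347 − 42 = 350.
So 305 < x ≤ 350; integers 306 through 350: 45 values.

45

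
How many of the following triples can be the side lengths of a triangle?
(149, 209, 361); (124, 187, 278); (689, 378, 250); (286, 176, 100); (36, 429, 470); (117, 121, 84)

2

(149,209,361): 149+209 ≤ 361 → not valid
(124,187,278): 124+187 > 278 → valid
(250,378,689): 250+378 ≤ 689 → not valid
(100,176,286): 100+176 ≤ 286 → not valid
(36,429,470): 36+429 ≤ 470 → not valid
(84,117,121): 84+117 > 121 → valid
2 of the 6 triples form a triangle.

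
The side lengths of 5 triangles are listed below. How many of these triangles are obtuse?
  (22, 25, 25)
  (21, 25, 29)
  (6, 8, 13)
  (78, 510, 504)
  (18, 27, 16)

2

(22,25,25): 22²+25² = 1109 > 625 = 25² → acute
(21,25,29): 21²+25² = 1066 > 841 = 29² → acute
(6,8,13): 6²+8² = 100 < 169 = 13² → obtuse
(78,510,504): 78²+504² = 260100 = 510² → right
(18,27,16): 16²+18² = 580 < 729 = 27² → obtuse
2 of the 5 are obtuse.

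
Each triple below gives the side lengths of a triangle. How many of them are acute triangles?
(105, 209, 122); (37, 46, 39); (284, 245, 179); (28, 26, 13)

(105,209,122): 105²+122² = 25909 < 43681 = 209² → obtuse
(37,46,39): 37²+39² = 2890 > 2116 = 46² → acute
(284,245,179): 179²+245² = 92066 > 80656 = 284² → acute
(28,26,13): 13²+26² = 845 > 784 = 28² → acute
3 of the 4 are acute.

3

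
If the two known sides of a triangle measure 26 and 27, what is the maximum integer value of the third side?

52

The third side must be strictly less than 26 + 27 = 53.
The largest integer below 53 is 52.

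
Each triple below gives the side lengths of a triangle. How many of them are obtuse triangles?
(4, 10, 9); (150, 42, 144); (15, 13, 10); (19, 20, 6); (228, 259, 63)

(4,10,9): 4²+9² = 97 < 100 = 10² → obtuse
(150,42,144): 42²+144² = 22500 = 150² → right
(15,13,10): 10²+13² = 269 > 225 = 15² → acute
(19,20,6): 6²+19² = 397 < 400 = 20² → obtuse
(228,259,63): 63²+228² = 55953 < 67081 = 259² → obtuse
3 of the 5 are obtuse.

3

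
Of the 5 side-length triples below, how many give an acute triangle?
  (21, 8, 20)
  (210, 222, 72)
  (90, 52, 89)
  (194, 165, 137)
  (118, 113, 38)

4

(21,8,20): 8²+20² = 464 > 441 = 21² → acute
(210,222,72): 72²+210² = 49284 = 222² → right
(90,52,89): 52²+89² = 10625 > 8100 = 90² → acute
(194,165,137): 137²+165² = 45994 > 37636 = 194² → acute
(118,113,38): 38²+113² = 14213 > 13924 = 118² → acute
4 of the 5 are acute.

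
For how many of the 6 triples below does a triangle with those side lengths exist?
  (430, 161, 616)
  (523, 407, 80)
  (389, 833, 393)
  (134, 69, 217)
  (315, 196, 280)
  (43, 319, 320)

2

(161,430,616): 161+430 ≤ 616 → not valid
(80,407,523): 80+407 ≤ 523 → not valid
(389,393,833): 389+393 ≤ 833 → not valid
(69,134,217): 69+134 ≤ 217 → not valid
(196,280,315): 196+280 > 315 → valid
(43,319,320): 43+319 > 320 → valid
2 of the 6 triples form a triangle.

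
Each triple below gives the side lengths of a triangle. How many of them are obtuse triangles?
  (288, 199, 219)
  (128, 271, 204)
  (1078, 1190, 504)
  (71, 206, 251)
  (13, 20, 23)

(288,199,219): 199²+219² = 87562 > 82944 = 288² → acute
(128,271,204): 128²+204² = 58000 < 73441 = 271² → obtuse
(1078,1190,504): 504²+1078² = 1416100 = 1190² → right
(71,206,251): 71²+206² = 47477 < 63001 = 251² → obtuse
(13,20,23): 13²+20² = 569 > 529 = 23² → acute
2 of the 5 are obtuse.

2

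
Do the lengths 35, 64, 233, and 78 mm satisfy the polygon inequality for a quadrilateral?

No

For a quadrilateral, each side must be shorter than the sum of the others.
Here the longest side is 233, but the remaining 3 sides sum to only 177.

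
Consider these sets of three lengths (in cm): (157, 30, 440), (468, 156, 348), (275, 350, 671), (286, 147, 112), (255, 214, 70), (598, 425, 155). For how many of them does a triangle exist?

2

(30,157,440): 30+157 ≤ 440 → not valid
(156,348,468): 156+348 > 468 → valid
(275,350,671): 275+350 ≤ 671 → not valid
(112,147,286): 112+147 ≤ 286 → not valid
(70,214,255): 70+214 > 255 → valid
(155,425,598): 155+425 ≤ 598 → not valid
2 of the 6 triples form a triangle.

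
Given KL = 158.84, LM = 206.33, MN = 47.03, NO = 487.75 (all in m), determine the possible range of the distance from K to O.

The maximum is all hops collinear in one direction: 158.84 + 206.33 + 47.03 + 487.75 = 899.95.
The longest hop is 487.75; the others sum to 412.20. Folding the others back against it leaves at least 487.75 − 412.20 = 75.55.

75.55 ≤ KO ≤ 899.95 m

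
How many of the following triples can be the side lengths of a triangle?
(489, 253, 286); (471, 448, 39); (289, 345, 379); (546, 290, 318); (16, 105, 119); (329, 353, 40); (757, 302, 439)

6

(253,286,489): 253+286 > 489 → valid
(39,448,471): 39+448 > 471 → valid
(289,345,379): 289+345 > 379 → valid
(290,318,546): 290+318 > 546 → valid
(16,105,119): 16+105 > 119 → valid
(40,329,353): 40+329 > 353 → valid
(302,439,757): 302+439 ≤ 757 → not valid
6 of the 7 triples form a triangle.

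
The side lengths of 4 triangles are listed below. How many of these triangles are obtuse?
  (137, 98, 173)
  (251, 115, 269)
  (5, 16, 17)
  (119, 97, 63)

3

(137,98,173): 98²+137² = 28373 < 29929 = 173² → obtuse
(251,115,269): 115²+251² = 76226 > 72361 = 269² → acute
(5,16,17): 5²+16² = 281 < 289 = 17² → obtuse
(119,97,63): 63²+97² = 13378 < 14161 = 119² → obtuse
3 of the 4 are obtuse.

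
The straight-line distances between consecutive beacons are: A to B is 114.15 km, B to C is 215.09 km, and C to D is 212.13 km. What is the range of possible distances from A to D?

The maximum is all hops collinear in one direction: 114.15 + 215.09 + 212.13 = 541.37.
The longest hop is 215.09; the others sum to 326.28. Since 215.09 ≤ 326.28, the path can fold back on itself completely, so the minimum distance is 0.

0 ≤ AD ≤ 541.37 km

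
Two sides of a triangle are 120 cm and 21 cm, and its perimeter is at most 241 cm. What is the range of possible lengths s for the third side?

Triangle inequality alone gives 99 < s < 141.
The perimeter condition gives s ≤ 241 − 120 − 21 = 100.
Intersecting the two: 99 < s ≤ 100.

99 < s ≤ 100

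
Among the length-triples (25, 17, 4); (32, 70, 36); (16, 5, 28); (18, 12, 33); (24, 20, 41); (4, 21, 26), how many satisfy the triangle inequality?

1

(4,17,25): 4+17 ≤ 25 → not valid
(32,36,70): 32+36 ≤ 70 → not valid
(5,16,28): 5+16 ≤ 28 → not valid
(12,18,33): 12+18 ≤ 33 → not valid
(20,24,41): 20+24 > 41 → valid
(4,21,26): 4+21 ≤ 26 → not valid
1 of the 6 triples forms a triangle.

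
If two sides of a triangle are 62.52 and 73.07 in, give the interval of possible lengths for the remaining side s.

By the triangle inequality, s must be less than 62.52 + 73.07 = 135.59 and greater than |62.52 − 73.07| = 10.55.

10.55 < s < 135.59 (in)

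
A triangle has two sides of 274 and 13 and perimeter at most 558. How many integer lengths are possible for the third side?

10

Triangle inequality: 261 < x < 287. Perimeter ≤ 558 gives x ≤ 558 − 274 − 13 = 271.
So 261 < x ≤ 271; integers 262 through 271: 10 values.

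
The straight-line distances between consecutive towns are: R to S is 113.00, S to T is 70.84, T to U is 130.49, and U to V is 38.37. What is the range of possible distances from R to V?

The maximum is all hops collinear in one direction: 113.00 + 70.84 + 130.49 + 38.37 = 352.70.
The longest hop is 130.49; the others sum to 222.21. Since 130.49 ≤ 222.21, the path can fold back on itself completely, so the minimum distance is 0.

0 ≤ RV ≤ 352.70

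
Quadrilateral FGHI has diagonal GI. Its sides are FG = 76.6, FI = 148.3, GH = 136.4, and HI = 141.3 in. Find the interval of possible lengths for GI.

71.7 < GI < 224.9

From triangle FGI: |76.6 − 148.3| < GI < 76.6 + 148.3, i.e. 71.7 < GI < 224.9.
From triangle HGI: 4.9 < GI < 277.7.
Both must hold, so GI lies in the intersection.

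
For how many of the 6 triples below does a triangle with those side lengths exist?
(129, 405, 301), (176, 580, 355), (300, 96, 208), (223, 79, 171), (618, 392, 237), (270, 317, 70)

(129,301,405): 129+301 > 405 → valid
(176,355,580): 176+355 ≤ 580 → not valid
(96,208,300): 96+208 > 300 → valid
(79,171,223): 79+171 > 223 → valid
(237,392,618): 237+392 > 618 → valid
(70,270,317): 70+270 > 317 → valid
5 of the 6 triples form a triangle.

5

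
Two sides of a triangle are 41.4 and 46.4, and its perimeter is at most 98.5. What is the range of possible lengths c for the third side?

5.0 < c ≤ 10.7

Triangle inequality alone gives 5.0 < c < 87.8.
The perimeter condition gives c ≤ 98.5 − 41.4 − 46.4 = 10.7.
Intersecting the two: 5.0 < c ≤ 10.7.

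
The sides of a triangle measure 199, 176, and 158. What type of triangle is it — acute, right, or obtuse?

acute

Compare the square of the longest side to the sum of squares of the other two: 158² + 176² = 55940 > 39601 = 199².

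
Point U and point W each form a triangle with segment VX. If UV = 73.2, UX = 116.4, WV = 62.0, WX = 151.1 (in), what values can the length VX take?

89.1 < VX < 189.6

From triangle UVX: |73.2 − 116.4| < VX < 73.2 + 116.4, i.e. 43.2 < VX < 189.6.
From triangle WVX: 89.1 < VX < 213.1.
Both must hold, so VX lies in the intersection.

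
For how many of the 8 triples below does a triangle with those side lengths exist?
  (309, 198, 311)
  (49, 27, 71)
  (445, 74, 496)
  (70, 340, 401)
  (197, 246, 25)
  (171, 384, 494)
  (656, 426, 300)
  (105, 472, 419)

7

(198,309,311): 198+309 > 311 → valid
(27,49,71): 27+49 > 71 → valid
(74,445,496): 74+445 > 496 → valid
(70,340,401): 70+340 > 401 → valid
(25,197,246): 25+197 ≤ 246 → not valid
(171,384,494): 171+384 > 494 → valid
(300,426,656): 300+426 > 656 → valid
(105,419,472): 105+419 > 472 → valid
7 of the 8 triples form a triangle.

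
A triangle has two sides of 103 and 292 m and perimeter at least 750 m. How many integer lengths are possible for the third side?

Triangle inequality: 189 < x < 395. Perimeter ≥ 750 gives x ≥ 750 − 103 − 292 = 355.
So 355 ≤ x < 395; integers 355 through 394: 40 values.

40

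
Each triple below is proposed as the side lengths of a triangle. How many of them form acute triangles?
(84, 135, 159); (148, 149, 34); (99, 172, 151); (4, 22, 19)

(84,135,159): 84²+135² = 25281 = 159² → right
(148,149,34): 34²+148² = 23060 > 22201 = 149² → acute
(99,172,151): 99²+151² = 32602 > 29584 = 172² → acute
(4,22,19): 4²+19² = 377 < 484 = 22² → obtuse
2 of the 4 are acute.

2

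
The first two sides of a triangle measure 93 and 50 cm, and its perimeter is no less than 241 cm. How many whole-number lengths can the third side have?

Triangle inequality: 43 < x < 143. Perimeter ≥ 241 gives x ≥ 241 − 93 − 50 = 98.
So 98 ≤ x < 143; integers 98 through 142: 45 values.

45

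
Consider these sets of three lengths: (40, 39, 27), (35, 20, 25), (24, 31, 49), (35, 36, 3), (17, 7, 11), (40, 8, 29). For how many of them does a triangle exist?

5

(27,39,40): 27+39 > 40 → valid
(20,25,35): 20+25 > 35 → valid
(24,31,49): 24+31 > 49 → valid
(3,35,36): 3+35 > 36 → valid
(7,11,17): 7+11 > 17 → valid
(8,29,40): 8+29 ≤ 40 → not valid
5 of the 6 triples form a triangle.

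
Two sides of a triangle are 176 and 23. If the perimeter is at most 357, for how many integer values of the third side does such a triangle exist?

5

Triangle inequality: 153 < x < 199. Perimeter ≤ 357 gives x ≤ 357 − 176 − 23 = 158.
So 153 < x ≤ 158; integers 154 through 158: 5 values.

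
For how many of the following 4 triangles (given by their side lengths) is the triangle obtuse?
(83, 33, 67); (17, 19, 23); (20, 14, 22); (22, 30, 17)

2

(83,33,67): 33²+67² = 5578 < 6889 = 83² → obtuse
(17,19,23): 17²+19² = 650 > 529 = 23² → acute
(20,14,22): 14²+20² = 596 > 484 = 22² → acute
(22,30,17): 17²+22² = 773 < 900 = 30² → obtuse
2 of the 4 are obtuse.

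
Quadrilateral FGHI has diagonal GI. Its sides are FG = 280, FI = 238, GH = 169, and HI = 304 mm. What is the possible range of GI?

135 < GI < 473

From triangle FGI: |280 − 238| < GI < 280 + 238, i.e. 42 < GI < 518.
From triangle HGI: 135 < GI < 473.
Both must hold, so GI lies in the intersection.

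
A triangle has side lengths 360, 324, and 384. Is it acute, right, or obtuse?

acute

Compare the square of the longest side to the sum of squares of the other two: 324² + 360² = 234576 > 147456 = 384².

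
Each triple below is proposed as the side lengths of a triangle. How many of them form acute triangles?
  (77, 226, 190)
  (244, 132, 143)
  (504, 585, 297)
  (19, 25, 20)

(77,226,190): 77²+190² = 42029 < 51076 = 226² → obtuse
(244,132,143): 132²+143² = 37873 < 59536 = 244² → obtuse
(504,585,297): 297²+504² = 342225 = 585² → right
(19,25,20): 19²+20² = 761 > 625 = 25² → acute
1 of the 4 is acute.

1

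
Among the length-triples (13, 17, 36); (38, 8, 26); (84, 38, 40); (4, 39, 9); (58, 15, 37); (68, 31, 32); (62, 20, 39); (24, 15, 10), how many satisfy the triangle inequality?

(13,17,36): 13+17 ≤ 36 → not valid
(8,26,38): 8+26 ≤ 38 → not valid
(38,40,84): 38+40 ≤ 84 → not valid
(4,9,39): 4+9 ≤ 39 → not valid
(15,37,58): 15+37 ≤ 58 → not valid
(31,32,68): 31+32 ≤ 68 → not valid
(20,39,62): 20+39 ≤ 62 → not valid
(10,15,24): 10+15 > 24 → valid
1 of the 8 triples forms a triangle.

1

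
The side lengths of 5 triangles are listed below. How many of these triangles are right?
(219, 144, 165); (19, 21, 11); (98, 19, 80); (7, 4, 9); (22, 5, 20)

1

(219,144,165): 144²+165² = 47961 = 219² → right
(19,21,11): 11²+19² = 482 > 441 = 21² → acute
(98,19,80): 19²+80² = 6761 < 9604 = 98² → obtuse
(7,4,9): 4²+7² = 65 < 81 = 9² → obtuse
(22,5,20): 5²+20² = 425 < 484 = 22² → obtuse
1 of the 5 is right.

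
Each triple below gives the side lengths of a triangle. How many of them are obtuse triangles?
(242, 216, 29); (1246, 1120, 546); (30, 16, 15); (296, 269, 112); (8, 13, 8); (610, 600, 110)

(242,216,29): 29²+216² = 47497 < 58564 = 242² → obtuse
(1246,1120,546): 546²+1120² = 1552516 = 1246² → right
(30,16,15): 15²+16² = 481 < 900 = 30² → obtuse
(296,269,112): 112²+269² = 84905 < 87616 = 296² → obtuse
(8,13,8): 8²+8² = 128 < 169 = 13² → obtuse
(610,600,110): 110²+600² = 372100 = 610² → right
4 of the 6 are obtuse.

4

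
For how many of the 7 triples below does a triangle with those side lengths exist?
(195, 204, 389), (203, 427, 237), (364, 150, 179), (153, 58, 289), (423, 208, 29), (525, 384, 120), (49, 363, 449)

(195,204,389): 195+204 > 389 → valid
(203,237,427): 203+237 > 427 → valid
(150,179,364): 150+179 ≤ 364 → not valid
(58,153,289): 58+153 ≤ 289 → not valid
(29,208,423): 29+208 ≤ 423 → not valid
(120,384,525): 120+384 ≤ 525 → not valid
(49,363,449): 49+363 ≤ 449 → not valid
2 of the 7 triples form a triangle.

2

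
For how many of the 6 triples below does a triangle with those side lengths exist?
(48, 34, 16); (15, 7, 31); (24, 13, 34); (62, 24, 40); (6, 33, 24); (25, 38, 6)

3

(16,34,48): 16+34 > 48 → valid
(7,15,31): 7+15 ≤ 31 → not valid
(13,24,34): 13+24 > 34 → valid
(24,40,62): 24+40 > 62 → valid
(6,24,33): 6+24 ≤ 33 → not valid
(6,25,38): 6+25 ≤ 38 → not valid
3 of the 6 triples form a triangle.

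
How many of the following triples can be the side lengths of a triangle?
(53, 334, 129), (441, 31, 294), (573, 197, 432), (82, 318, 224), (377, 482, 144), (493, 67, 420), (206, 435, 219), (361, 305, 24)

2

(53,129,334): 53+129 ≤ 334 → not valid
(31,294,441): 31+294 ≤ 441 → not valid
(197,432,573): 197+432 > 573 → valid
(82,224,318): 82+224 ≤ 318 → not valid
(144,377,482): 144+377 > 482 → valid
(67,420,493): 67+420 ≤ 493 → not valid
(206,219,435): 206+219 ≤ 435 → not valid
(24,305,361): 24+305 ≤ 361 → not valid
2 of the 8 triples form a triangle.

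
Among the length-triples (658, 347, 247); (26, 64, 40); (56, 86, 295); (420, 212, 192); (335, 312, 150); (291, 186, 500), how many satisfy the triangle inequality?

(247,347,658): 247+347 ≤ 658 → not valid
(26,40,64): 26+40 > 64 → valid
(56,86,295): 56+86 ≤ 295 → not valid
(192,212,420): 192+212 ≤ 420 → not valid
(150,312,335): 150+312 > 335 → valid
(186,291,500): 186+291 ≤ 500 → not valid
2 of the 6 triples form a triangle.

2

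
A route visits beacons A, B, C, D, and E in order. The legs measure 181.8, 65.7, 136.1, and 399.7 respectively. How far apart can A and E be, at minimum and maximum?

The maximum is all hops collinear in one direction: 181.8 + 65.7 + 136.1 + 399.7 = 783.3.
The longest hop is 399.7; the others sum to 383.6. Folding the others back against it leaves at least 399.7 − 383.6 = 16.1.

16.1 ≤ AE ≤ 783.3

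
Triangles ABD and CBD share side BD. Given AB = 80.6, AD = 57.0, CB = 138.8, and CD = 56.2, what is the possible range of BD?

82.6 < BD < 137.6

From triangle ABD: |80.6 − 57.0| < BD < 80.6 + 57.0, i.e. 23.6 < BD < 137.6.
From triangle CBD: 82.6 < BD < 195.0.
Both must hold, so BD lies in the intersection.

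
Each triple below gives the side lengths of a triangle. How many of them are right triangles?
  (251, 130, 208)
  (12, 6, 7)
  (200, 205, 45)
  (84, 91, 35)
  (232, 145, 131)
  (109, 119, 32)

(251,130,208): 130²+208² = 60164 < 63001 = 251² → obtuse
(12,6,7): 6²+7² = 85 < 144 = 12² → obtuse
(200,205,45): 45²+200² = 42025 = 205² → right
(84,91,35): 35²+84² = 8281 = 91² → right
(232,145,131): 131²+145² = 38186 < 53824 = 232² → obtuse
(109,119,32): 32²+109² = 12905 < 14161 = 119² → obtuse
2 of the 6 are right.

2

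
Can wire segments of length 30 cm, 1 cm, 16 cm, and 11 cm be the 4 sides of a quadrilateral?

No

For a quadrilateral, each side must be shorter than the sum of the others.
Here the longest side is 30, but the remaining 3 sides sum to only 28.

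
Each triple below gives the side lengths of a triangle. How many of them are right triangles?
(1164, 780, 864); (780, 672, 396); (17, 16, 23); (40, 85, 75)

(1164,780,864): 780²+864² = 1354896 = 1164² → right
(780,672,396): 396²+672² = 608400 = 780² → right
(17,16,23): 16²+17² = 545 > 529 = 23² → acute
(40,85,75): 40²+75² = 7225 = 85² → right
3 of the 4 are right.

3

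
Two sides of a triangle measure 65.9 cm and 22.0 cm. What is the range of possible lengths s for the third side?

43.9 < s < 87.9 (cm)

By the triangle inequality, s must be less than 65.9 + 22.0 = 87.9 and greater than |65.9 − 22.0| = 43.9.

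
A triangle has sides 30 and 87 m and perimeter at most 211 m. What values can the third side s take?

Triangle inequality alone gives 57 < s < 117.
The perimeter condition gives s ≤ 211 − 30 − 87 = 94.
Intersecting the two: 57 < s ≤ 94.

57 < s ≤ 94 m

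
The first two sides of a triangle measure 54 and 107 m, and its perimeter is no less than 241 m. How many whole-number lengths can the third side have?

81

Triangle inequality: 53 < x < 161. Perimeter ≥ 241 gives x ≥ 241 − 54 − 107 = 80.
So 80 ≤ x < 161; integers 80 through 160: 81 values.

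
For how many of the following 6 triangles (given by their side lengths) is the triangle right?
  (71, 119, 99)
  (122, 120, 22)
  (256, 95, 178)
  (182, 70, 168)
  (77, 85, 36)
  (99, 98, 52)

(71,119,99): 71²+99² = 14842 > 14161 = 119² → acute
(122,120,22): 22²+120² = 14884 = 122² → right
(256,95,178): 95²+178² = 40709 < 65536 = 256² → obtuse
(182,70,168): 70²+168² = 33124 = 182² → right
(77,85,36): 36²+77² = 7225 = 85² → right
(99,98,52): 52²+98² = 12308 > 9801 = 99² → acute
3 of the 6 are right.

3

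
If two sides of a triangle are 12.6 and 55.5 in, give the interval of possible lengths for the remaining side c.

42.9 < c < 68.1

By the triangle inequality, c must be less than 12.6 + 55.5 = 68.1 and greater than |12.6 − 55.5| = 42.9.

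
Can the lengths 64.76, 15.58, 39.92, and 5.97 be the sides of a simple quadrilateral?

For a quadrilateral, each side must be shorter than the sum of the others.
Here the longest side is 64.76, but the remaining 3 sides sum to only 61.47.

No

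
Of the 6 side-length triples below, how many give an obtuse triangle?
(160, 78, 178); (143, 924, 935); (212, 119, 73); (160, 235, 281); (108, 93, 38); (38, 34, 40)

1

(160,78,178): 78²+160² = 31684 = 178² → right
(143,924,935): 143²+924² = 874225 = 935² → right
(212,119,73): 73+119 ≤ 212, not a triangle
(160,235,281): 160²+235² = 80825 > 78961 = 281² → acute
(108,93,38): 38²+93² = 10093 < 11664 = 108² → obtuse
(38,34,40): 34²+38² = 2600 > 1600 = 40² → acute
1 of the 6 is obtuse.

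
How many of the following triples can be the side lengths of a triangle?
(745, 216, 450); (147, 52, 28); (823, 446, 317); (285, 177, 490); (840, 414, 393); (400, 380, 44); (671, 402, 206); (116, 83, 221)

(216,450,745): 216+450 ≤ 745 → not valid
(28,52,147): 28+52 ≤ 147 → not valid
(317,446,823): 317+446 ≤ 823 → not valid
(177,285,490): 177+285 ≤ 490 → not valid
(393,414,840): 393+414 ≤ 840 → not valid
(44,380,400): 44+380 > 400 → valid
(206,402,671): 206+402 ≤ 671 → not valid
(83,116,221): 83+116 ≤ 221 → not valid
1 of the 8 triples forms a triangle.

1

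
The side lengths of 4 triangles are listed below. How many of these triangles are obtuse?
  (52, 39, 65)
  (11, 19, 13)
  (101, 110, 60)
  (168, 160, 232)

1

(52,39,65): 39²+52² = 4225 = 65² → right
(11,19,13): 11²+13² = 290 < 361 = 19² → obtuse
(101,110,60): 60²+101² = 13801 > 12100 = 110² → acute
(168,160,232): 160²+168² = 53824 = 232² → right
1 of the 4 is obtuse.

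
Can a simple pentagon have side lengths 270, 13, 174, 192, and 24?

Yes

A pentagon exists iff every side is shorter than the sum of the others — equivalently, the longest side is less than the sum of the rest.
Longest side 270 < 403 (sum of the remaining 4), so yes.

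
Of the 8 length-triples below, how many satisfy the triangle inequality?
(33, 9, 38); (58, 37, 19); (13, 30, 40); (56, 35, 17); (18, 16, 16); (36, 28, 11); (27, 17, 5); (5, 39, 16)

(9,33,38): 9+33 > 38 → valid
(19,37,58): 19+37 ≤ 58 → not valid
(13,30,40): 13+30 > 40 → valid
(17,35,56): 17+35 ≤ 56 → not valid
(16,16,18): 16+16 > 18 → valid
(11,28,36): 11+28 > 36 → valid
(5,17,27): 5+17 ≤ 27 → not valid
(5,16,39): 5+16 ≤ 39 → not valid
4 of the 8 triples form a triangle.

4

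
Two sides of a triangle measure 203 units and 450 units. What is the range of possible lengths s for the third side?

By the triangle inequality, s must be less than 203 + 450 = 653 and greater than |203 − 450| = 247.

247 < s < 653 (units)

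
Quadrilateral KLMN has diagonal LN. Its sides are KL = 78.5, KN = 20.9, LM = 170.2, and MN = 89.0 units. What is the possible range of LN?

81.2 < LN < 99.4

From triangle KLN: |78.5 − 20.9| < LN < 78.5 + 20.9, i.e. 57.6 < LN < 99.4.
From triangle MLN: 81.2 < LN < 259.2.
Both must hold, so LN lies in the intersection.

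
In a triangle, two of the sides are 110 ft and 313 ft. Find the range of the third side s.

By the triangle inequality, s must be less than 110 + 313 = 423 and greater than |110 − 313| = 203.

203 < s < 423 (ft)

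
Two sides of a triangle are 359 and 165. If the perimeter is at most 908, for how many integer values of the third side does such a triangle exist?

190

Triangle inequality: 194 < x < 524. Perimeter ≤ 908 gives x ≤ 908 − 359 − 165 = 384.
So 194 < x ≤ 384; integers 195 through 384: 190 values.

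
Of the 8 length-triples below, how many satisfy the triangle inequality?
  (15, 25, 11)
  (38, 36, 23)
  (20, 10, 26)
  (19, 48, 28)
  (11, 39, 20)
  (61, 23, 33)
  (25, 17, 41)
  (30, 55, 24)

(11,15,25): 11+15 > 25 → valid
(23,36,38): 23+36 > 38 → valid
(10,20,26): 10+20 > 26 → valid
(19,28,48): 19+28 ≤ 48 → not valid
(11,20,39): 11+20 ≤ 39 → not valid
(23,33,61): 23+33 ≤ 61 → not valid
(17,25,41): 17+25 > 41 → valid
(24,30,55): 24+30 ≤ 55 → not valid
4 of the 8 triples form a triangle.

4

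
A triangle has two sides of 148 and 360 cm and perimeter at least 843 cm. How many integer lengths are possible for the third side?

Triangle inequality: 212 < x < 508. Perimeter ≥ 843 gives x ≥ 843 − 148 − 360 = 335.
So 335 ≤ x < 508; integers 335 through 507: 173 values.

173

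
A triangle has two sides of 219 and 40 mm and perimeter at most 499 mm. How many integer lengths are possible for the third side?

61

Triangle inequality: 179 < x < 259. Perimeter ≤ 499 gives x ≤ 499 − 219 − 40 = 240.
So 179 < x ≤ 240; integers 180 through 240: 61 values.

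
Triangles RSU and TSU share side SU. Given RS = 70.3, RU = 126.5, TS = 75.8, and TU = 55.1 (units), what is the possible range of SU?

From triangle RSU: |70.3 − 126.5| < SU < 70.3 + 126.5, i.e. 56.2 < SU < 196.8.
From triangle TSU: 20.7 < SU < 130.9.
Both must hold, so SU lies in the intersection.

56.2 < SU < 130.9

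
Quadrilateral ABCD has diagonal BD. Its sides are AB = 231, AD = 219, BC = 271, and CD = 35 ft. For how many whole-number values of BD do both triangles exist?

From triangle ABD: 12 < BD < 450.
From triangle CBD: 236 < BD < 306.
Intersection: 236 < BD < 306, so integers 237 through 305: 69 values.

69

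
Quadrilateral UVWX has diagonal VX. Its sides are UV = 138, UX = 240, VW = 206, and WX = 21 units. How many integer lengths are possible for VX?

41

From triangle UVX: 102 < VX < 378.
From triangle WVX: 185 < VX < 227.
Intersection: 185 < VX < 227, so integers 186 through 226: 41 values.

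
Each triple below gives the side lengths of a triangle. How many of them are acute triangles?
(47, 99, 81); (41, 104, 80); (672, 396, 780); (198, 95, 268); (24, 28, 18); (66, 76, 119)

(47,99,81): 47²+81² = 8770 < 9801 = 99² → obtuse
(41,104,80): 41²+80² = 8081 < 10816 = 104² → obtuse
(672,396,780): 396²+672² = 608400 = 780² → right
(198,95,268): 95²+198² = 48229 < 71824 = 268² → obtuse
(24,28,18): 18²+24² = 900 > 784 = 28² → acute
(66,76,119): 66²+76² = 10132 < 14161 = 119² → obtuse
1 of the 6 is acute.

1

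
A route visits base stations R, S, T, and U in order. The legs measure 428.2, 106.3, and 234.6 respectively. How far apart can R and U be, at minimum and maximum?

87.3 ≤ RU ≤ 769.1

The maximum is all hops collinear in one direction: 428.2 + 106.3 + 234.6 = 769.1.
The longest hop is 428.2; the others sum to 340.9. Folding the others back against it leaves at least 428.2 − 340.9 = 87.3.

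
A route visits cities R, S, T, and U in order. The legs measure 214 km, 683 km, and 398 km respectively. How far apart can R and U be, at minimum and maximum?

71 ≤ RU ≤ 1295 km

The maximum is all hops collinear in one direction: 214 + 683 + 398 = 1295.
The longest hop is 683; the others sum to 612. Folding the others back against it leaves at least 683 − 612 = 71.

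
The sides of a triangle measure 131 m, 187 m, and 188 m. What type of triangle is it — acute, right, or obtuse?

acute

Compare the square of the longest side to the sum of squares of the other two: 131² + 187² = 52130 > 35344 = 188².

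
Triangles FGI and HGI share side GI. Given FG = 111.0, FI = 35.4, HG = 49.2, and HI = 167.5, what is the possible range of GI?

From triangle FGI: |111.0 − 35.4| < GI < 111.0 + 35.4, i.e. 75.6 < GI < 146.4.
From triangle HGI: 118.3 < GI < 216.7.
Both must hold, so GI lies in the intersection.

118.3 < GI < 146.4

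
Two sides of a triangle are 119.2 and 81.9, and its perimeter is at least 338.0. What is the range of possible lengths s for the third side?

136.9 ≤ s < 201.1

Triangle inequality alone gives 37.3 < s < 201.1.
The perimeter condition gives s ≥ 338.0 − 119.2 − 81.9 = 136.9.
Intersecting the two: 136.9 ≤ s < 201.1.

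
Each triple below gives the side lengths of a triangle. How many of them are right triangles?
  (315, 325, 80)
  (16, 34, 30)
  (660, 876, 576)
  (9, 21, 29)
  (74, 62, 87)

(315,325,80): 80²+315² = 105625 = 325² → right
(16,34,30): 16²+30² = 1156 = 34² → right
(660,876,576): 576²+660² = 767376 = 876² → right
(9,21,29): 9²+21² = 522 < 841 = 29² → obtuse
(74,62,87): 62²+74² = 9320 > 7569 = 87² → acute
3 of the 5 are right.

3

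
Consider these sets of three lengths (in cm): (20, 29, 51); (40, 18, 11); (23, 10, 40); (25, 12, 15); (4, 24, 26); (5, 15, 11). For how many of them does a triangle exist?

(20,29,51): 20+29 ≤ 51 → not valid
(11,18,40): 11+18 ≤ 40 → not valid
(10,23,40): 10+23 ≤ 40 → not valid
(12,15,25): 12+15 > 25 → valid
(4,24,26): 4+24 > 26 → valid
(5,11,15): 5+11 > 15 → valid
3 of the 6 triples form a triangle.

3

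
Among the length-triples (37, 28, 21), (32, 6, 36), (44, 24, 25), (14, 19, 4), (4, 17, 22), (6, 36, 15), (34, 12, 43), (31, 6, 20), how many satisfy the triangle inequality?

4

(21,28,37): 21+28 > 37 → valid
(6,32,36): 6+32 > 36 → valid
(24,25,44): 24+25 > 44 → valid
(4,14,19): 4+14 ≤ 19 → not valid
(4,17,22): 4+17 ≤ 22 → not valid
(6,15,36): 6+15 ≤ 36 → not valid
(12,34,43): 12+34 > 43 → valid
(6,20,31): 6+20 ≤ 31 → not valid
4 of the 8 triples form a triangle.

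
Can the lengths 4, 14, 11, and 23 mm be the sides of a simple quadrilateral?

Yes

A quadrilateral exists iff every side is shorter than the sum of the others — equivalently, the longest side is less than the sum of the rest.
Longest side 23 < 29 (sum of the remaining 3), so yes.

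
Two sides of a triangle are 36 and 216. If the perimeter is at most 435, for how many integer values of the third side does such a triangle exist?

Triangle inequality: 180 < x < 252. Perimeter ≤ 435 gives x ≤ 435 − 36 − 216 = 183.
So 180 < x ≤ 183; integers 181 through 183: 3 values.

3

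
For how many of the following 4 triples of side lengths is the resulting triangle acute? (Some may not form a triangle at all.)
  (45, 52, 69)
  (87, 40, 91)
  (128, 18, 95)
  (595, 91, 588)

(45,52,69): 45²+52² = 4729 < 4761 = 69² → obtuse
(87,40,91): 40²+87² = 9169 > 8281 = 91² → acute
(128,18,95): 18+95 ≤ 128, not a triangle
(595,91,588): 91²+588² = 354025 = 595² → right
1 of the 4 is acute.

1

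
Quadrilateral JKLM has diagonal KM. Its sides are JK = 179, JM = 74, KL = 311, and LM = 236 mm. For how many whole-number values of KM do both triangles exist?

147

From triangle JKM: 105 < KM < 253.
From triangle LKM: 75 < KM < 547.
Intersection: 105 < KM < 253, so integers 106 through 252: 147 values.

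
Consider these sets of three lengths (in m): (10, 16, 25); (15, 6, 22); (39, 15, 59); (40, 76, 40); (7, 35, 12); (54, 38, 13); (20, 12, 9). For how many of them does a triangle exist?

3

(10,16,25): 10+16 > 25 → valid
(6,15,22): 6+15 ≤ 22 → not valid
(15,39,59): 15+39 ≤ 59 → not valid
(40,40,76): 40+40 > 76 → valid
(7,12,35): 7+12 ≤ 35 → not valid
(13,38,54): 13+38 ≤ 54 → not valid
(9,12,20): 9+12 > 20 → valid
3 of the 7 triples form a triangle.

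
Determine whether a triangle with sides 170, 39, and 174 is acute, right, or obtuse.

acute

Compare the square of the longest side to the sum of squares of the other two: 39² + 170² = 30421 > 30276 = 174².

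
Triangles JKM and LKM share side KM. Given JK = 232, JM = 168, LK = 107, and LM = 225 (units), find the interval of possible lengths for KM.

From triangle JKM: |232 − 168| < KM < 232 + 168, i.e. 64 < KM < 400.
From triangle LKM: 118 < KM < 332.
Both must hold, so KM lies in the intersection.

118 < KM < 332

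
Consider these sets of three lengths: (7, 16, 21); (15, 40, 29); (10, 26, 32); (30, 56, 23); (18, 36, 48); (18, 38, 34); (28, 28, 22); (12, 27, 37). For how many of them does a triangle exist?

7

(7,16,21): 7+16 > 21 → valid
(15,29,40): 15+29 > 40 → valid
(10,26,32): 10+26 > 32 → valid
(23,30,56): 23+30 ≤ 56 → not valid
(18,36,48): 18+36 > 48 → valid
(18,34,38): 18+34 > 38 → valid
(22,28,28): 22+28 > 28 → valid
(12,27,37): 12+27 > 37 → valid
7 of the 8 triples form a triangle.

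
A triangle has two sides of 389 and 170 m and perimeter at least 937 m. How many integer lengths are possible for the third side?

181

Triangle inequality: 219 < x < 559. Perimeter ≥ 937 gives x ≥ 937 − 389 − 170 = 378.
So 378 ≤ x < 559; integers 378 through 558: 181 values.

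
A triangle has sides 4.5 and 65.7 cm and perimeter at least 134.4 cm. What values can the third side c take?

64.2 ≤ c < 70.2

Triangle inequality alone gives 61.2 < c < 70.2.
The perimeter condition gives c ≥ 134.4 − 4.5 − 65.7 = 64.2.
Intersecting the two: 64.2 ≤ c < 70.2.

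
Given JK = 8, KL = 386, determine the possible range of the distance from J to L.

By the triangle inequality, |8 − 386| ≤ JL ≤ 8 + 386.

378 ≤ JL ≤ 394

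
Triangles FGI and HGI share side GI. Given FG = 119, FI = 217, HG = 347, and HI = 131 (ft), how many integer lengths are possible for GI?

119

From triangle FGI: 98 < GI < 336.
From triangle HGI: 216 < GI < 478.
Intersection: 216 < GI < 336, so integers 217 through 335: 119 values.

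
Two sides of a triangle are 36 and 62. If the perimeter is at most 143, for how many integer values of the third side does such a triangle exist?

19

Triangle inequality: 26 < x < 98. Perimeter ≤ 143 gives x ≤ 143 − 36 − 62 = 45.
So 26 < x ≤ 45; integers 27 through 45: 19 values.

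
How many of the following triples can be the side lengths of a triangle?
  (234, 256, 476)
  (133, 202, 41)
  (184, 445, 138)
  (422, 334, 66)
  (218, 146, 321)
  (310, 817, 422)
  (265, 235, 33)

(234,256,476): 234+256 > 476 → valid
(41,133,202): 41+133 ≤ 202 → not valid
(138,184,445): 138+184 ≤ 445 → not valid
(66,334,422): 66+334 ≤ 422 → not valid
(146,218,321): 146+218 > 321 → valid
(310,422,817): 310+422 ≤ 817 → not valid
(33,235,265): 33+235 > 265 → valid
3 of the 7 triples form a triangle.

3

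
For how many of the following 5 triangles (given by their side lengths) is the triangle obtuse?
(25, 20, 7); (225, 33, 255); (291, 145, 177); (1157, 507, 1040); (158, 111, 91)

4

(25,20,7): 7²+20² = 449 < 625 = 25² → obtuse
(225,33,255): 33²+225² = 51714 < 65025 = 255² → obtuse
(291,145,177): 145²+177² = 52354 < 84681 = 291² → obtuse
(1157,507,1040): 507²+1040² = 1338649 = 1157² → right
(158,111,91): 91²+111² = 20602 < 24964 = 158² → obtuse
4 of the 5 are obtuse.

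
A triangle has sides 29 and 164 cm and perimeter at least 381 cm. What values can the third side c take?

188 ≤ c < 193

Triangle inequality alone gives 135 < c < 193.
The perimeter condition gives c ≥ 381 − 29 − 164 = 188.
Intersecting the two: 188 ≤ c < 193.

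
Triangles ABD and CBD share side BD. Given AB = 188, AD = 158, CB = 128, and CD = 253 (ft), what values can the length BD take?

125 < BD < 346

From triangle ABD: |188 − 158| < BD < 188 + 158, i.e. 30 < BD < 346.
From triangle CBD: 125 < BD < 381.
Both must hold, so BD lies in the intersection.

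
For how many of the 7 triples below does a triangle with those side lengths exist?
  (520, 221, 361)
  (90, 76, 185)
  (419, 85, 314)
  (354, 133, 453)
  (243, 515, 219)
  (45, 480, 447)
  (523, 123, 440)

(221,361,520): 221+361 > 520 → valid
(76,90,185): 76+90 ≤ 185 → not valid
(85,314,419): 85+314 ≤ 419 → not valid
(133,354,453): 133+354 > 453 → valid
(219,243,515): 219+243 ≤ 515 → not valid
(45,447,480): 45+447 > 480 → valid
(123,440,523): 123+440 > 523 → valid
4 of the 7 triples form a triangle.

4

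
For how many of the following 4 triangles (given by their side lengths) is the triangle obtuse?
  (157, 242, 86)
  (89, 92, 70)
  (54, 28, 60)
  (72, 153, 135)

(157,242,86): 86²+157² = 32045 < 58564 = 242² → obtuse
(89,92,70): 70²+89² = 12821 > 8464 = 92² → acute
(54,28,60): 28²+54² = 3700 > 3600 = 60² → acute
(72,153,135): 72²+135² = 23409 = 153² → right
1 of the 4 is obtuse.

1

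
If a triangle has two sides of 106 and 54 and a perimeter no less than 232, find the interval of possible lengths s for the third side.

Triangle inequality alone gives 52 < s < 160.
The perimeter condition gives s ≥ 232 − 106 − 54 = 72.
Intersecting the two: 72 ≤ s < 160.

72 ≤ s < 160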